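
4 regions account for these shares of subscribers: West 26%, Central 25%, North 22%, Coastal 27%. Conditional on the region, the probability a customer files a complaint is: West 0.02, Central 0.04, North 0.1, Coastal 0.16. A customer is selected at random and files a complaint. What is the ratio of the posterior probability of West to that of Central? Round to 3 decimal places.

0.520

Compute prior × likelihood for every hypothesis:
  West: 0.26 × 0.02 = 0.0052
  Central: 0.25 × 0.04 = 0.01
  North: 0.22 × 0.1 = 0.022
  Coastal: 0.27 × 0.16 = 0.0432
Sum = 0.0804.
The ratio is 0.0052 / 0.01 (the normalizer cancels) = 0.520.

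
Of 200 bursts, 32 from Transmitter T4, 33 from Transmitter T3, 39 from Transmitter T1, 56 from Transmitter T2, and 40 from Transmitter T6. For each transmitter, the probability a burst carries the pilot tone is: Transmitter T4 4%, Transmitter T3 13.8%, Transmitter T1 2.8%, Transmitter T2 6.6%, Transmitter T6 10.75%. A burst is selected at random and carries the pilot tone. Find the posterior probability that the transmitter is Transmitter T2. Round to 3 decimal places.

0.248

By Bayes' rule, posterior ∝ prior × likelihood:
  Transmitter T4: 0.16 × 0.04 = 0.0064
  Transmitter T3: 0.165 × 0.138 = 0.02277
  Transmitter T1: 0.195 × 0.028 = 0.00546
  Transmitter T2: 0.28 × 0.066 = 0.01848
  Transmitter T6: 0.2 × 0.1075 = 0.0215
Normalizing constant = 0.07461.
P(Transmitter T2 | evidence) = 0.01848 / 0.07461 ≈ 0.248.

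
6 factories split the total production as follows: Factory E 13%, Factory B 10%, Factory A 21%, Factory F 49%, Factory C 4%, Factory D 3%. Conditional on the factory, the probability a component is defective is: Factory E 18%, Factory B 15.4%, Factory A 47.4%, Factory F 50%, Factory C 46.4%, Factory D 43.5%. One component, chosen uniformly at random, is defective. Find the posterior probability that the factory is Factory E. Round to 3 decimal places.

0.056

Compute prior × likelihood for every hypothesis:
  Factory E: 0.13 × 0.18 = 0.0234
  Factory B: 0.1 × 0.154 = 0.0154
  Factory A: 0.21 × 0.474 = 0.09954
  Factory F: 0.49 × 0.5 = 0.245
  Factory C: 0.04 × 0.464 = 0.01856
  Factory D: 0.03 × 0.435 = 0.01305
Sum = 0.41495.
P(Factory E | evidence) = 0.0234 / 0.41495 ≈ 0.056.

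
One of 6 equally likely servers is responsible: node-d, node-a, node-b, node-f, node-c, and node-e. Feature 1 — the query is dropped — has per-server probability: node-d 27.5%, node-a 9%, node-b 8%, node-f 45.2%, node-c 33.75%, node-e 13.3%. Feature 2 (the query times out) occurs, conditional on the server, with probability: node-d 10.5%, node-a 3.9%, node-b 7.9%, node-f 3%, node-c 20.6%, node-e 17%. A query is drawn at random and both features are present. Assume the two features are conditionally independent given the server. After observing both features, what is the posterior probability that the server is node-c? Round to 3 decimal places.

Since the prior is uniform, the posterior is proportional to the likelihood:
  node-d: 0.275 × 0.105 = 0.028875
  node-a: 0.09 × 0.039 = 0.00351
  node-b: 0.08 × 0.079 = 0.00632
  node-f: 0.452 × 0.03 = 0.01356
  node-c: 0.3375 × 0.206 = 0.069525
  node-e: 0.133 × 0.17 = 0.02261
Normalizing constant = 0.1444.
P(node-c | evidence) = 0.069525 / 0.1444 ≈ 0.481.

0.481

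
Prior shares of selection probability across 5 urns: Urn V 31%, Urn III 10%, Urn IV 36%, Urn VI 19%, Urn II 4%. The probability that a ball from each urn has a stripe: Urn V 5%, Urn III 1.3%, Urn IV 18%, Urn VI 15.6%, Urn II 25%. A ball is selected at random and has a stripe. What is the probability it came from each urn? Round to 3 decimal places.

Urn V 0.128, Urn III 0.011, Urn IV 0.534, Urn VI 0.244, Urn II 0.082

By Bayes' rule, posterior ∝ prior × likelihood:
  Urn V: 0.31 × 0.05 = 0.0155
  Urn III: 0.1 × 0.013 = 0.0013
  Urn IV: 0.36 × 0.18 = 0.0648
  Urn VI: 0.19 × 0.156 = 0.02964
  Urn II: 0.04 × 0.25 = 0.01
Total = 0.12124.
P(Urn V | striped) = 0.0155/0.12124 ≈ 0.128
P(Urn III | striped) = 0.0013/0.12124 ≈ 0.011
P(Urn IV | striped) = 0.0648/0.12124 ≈ 0.534
P(Urn VI | striped) = 0.02964/0.12124 ≈ 0.244
P(Urn II | striped) = 0.01/0.12124 ≈ 0.082
(Check: 0.128+0.011+0.534+0.244+0.082 = 0.999.)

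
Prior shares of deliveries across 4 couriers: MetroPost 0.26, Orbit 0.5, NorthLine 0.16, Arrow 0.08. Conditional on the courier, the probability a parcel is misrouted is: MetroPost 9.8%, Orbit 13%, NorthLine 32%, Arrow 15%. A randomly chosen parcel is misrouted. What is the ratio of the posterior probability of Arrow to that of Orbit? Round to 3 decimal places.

0.185

By Bayes' rule, posterior ∝ prior × likelihood:
  MetroPost: 0.26 × 0.098 = 0.02548
  Orbit: 0.5 × 0.13 = 0.065
  NorthLine: 0.16 × 0.32 = 0.0512
  Arrow: 0.08 × 0.15 = 0.012
Total = 0.15368.
The ratio is 0.012 / 0.065 (the normalizer cancels) = 0.185.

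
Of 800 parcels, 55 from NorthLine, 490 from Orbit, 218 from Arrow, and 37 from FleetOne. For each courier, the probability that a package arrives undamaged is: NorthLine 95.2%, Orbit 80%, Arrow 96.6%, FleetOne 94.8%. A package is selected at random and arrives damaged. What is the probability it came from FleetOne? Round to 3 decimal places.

0.017

Taking complements, P(damaged | each) = NorthLine 0.048, Orbit 0.2, Arrow 0.034, FleetOne 0.052.
By Bayes' rule, posterior ∝ prior × likelihood:
  NorthLine: 0.06875 × 0.048 = 0.0033
  Orbit: 0.6125 × 0.2 = 0.1225
  Arrow: 0.2725 × 0.034 = 0.009265
  FleetOne: 0.04625 × 0.052 = 0.002405
Sum = 0.13747.
P(FleetOne | evidence) = 0.002405 / 0.13747 ≈ 0.017.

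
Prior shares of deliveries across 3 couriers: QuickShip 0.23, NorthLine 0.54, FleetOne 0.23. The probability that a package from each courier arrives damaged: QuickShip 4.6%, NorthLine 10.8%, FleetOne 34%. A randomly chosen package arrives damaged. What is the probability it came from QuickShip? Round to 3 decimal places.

0.072

Compute prior × likelihood for every hypothesis:
  QuickShip: 0.23 × 0.046 = 0.01058
  NorthLine: 0.54 × 0.108 = 0.05832
  FleetOne: 0.23 × 0.34 = 0.0782
Total = 0.1471.
P(QuickShip | evidence) = 0.01058 / 0.1471 ≈ 0.072.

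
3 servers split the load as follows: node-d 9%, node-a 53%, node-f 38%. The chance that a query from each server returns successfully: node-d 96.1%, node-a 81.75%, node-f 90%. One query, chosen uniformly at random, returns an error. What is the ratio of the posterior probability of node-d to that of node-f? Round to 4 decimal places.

Taking complements, P(error | each) = node-d 0.039, node-a 0.1825, node-f 0.1.
Compute prior × likelihood for every hypothesis:
  node-d: 0.09 × 0.039 = 0.00351
  node-a: 0.53 × 0.1825 = 0.096725
  node-f: 0.38 × 0.1 = 0.038
Sum = 0.138235.
The ratio is 0.00351 / 0.038 (the normalizer cancels) = 0.0924.

0.0924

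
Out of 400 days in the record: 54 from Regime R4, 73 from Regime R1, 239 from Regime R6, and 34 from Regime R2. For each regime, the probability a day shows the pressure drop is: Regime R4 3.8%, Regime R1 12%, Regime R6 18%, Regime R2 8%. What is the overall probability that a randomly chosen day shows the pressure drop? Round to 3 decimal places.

Unnormalized posteriors (prior × likelihood):
  Regime R4: 0.135 × 0.038 = 0.00513
  Regime R1: 0.1825 × 0.12 = 0.0219
  Regime R6: 0.5975 × 0.18 = 0.10755
  Regime R2: 0.085 × 0.08 = 0.0068
P(drop) = 0.00513 + 0.0219 + 0.10755 + 0.0068 = 0.14138 → 0.141.

0.141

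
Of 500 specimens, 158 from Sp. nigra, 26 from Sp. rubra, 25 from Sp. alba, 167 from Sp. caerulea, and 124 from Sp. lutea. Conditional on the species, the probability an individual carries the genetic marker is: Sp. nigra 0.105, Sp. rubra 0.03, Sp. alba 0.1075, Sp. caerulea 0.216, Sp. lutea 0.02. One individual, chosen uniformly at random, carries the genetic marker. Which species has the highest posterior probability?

Prior × likelihood for each hypothesis:
  Sp. nigra: 0.316 × 0.105 = 0.03318
  Sp. rubra: 0.052 × 0.03 = 0.00156
  Sp. alba: 0.05 × 0.1075 = 0.005375
  Sp. caerulea: 0.334 × 0.216 = 0.072144
  Sp. lutea: 0.248 × 0.02 = 0.00496
Normalizing constant = 0.117219.
Largest term belongs to Sp. caerulea, so Sp. caerulea is most probable.

Sp. caerulea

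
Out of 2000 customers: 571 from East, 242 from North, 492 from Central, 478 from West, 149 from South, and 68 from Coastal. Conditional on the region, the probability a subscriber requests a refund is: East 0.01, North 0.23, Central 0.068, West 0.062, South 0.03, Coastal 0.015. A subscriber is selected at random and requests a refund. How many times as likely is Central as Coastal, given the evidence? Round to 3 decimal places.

32.800

By Bayes' rule, posterior ∝ prior × likelihood:
  East: 0.2855 × 0.01 = 0.002855
  North: 0.121 × 0.23 = 0.02783
  Central: 0.246 × 0.068 = 0.016728
  West: 0.239 × 0.062 = 0.014818
  South: 0.0745 × 0.03 = 0.002235
  Coastal: 0.034 × 0.015 = 0.00051
Normalizing constant = 0.064976.
The ratio is 0.016728 / 0.00051 (the normalizer cancels) = 32.800.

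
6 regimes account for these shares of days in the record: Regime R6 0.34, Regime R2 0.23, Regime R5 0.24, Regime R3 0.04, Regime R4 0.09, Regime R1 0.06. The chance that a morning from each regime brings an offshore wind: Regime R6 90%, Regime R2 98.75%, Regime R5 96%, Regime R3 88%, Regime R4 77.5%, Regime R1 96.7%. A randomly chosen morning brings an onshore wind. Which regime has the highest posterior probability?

Taking complements, P(onshore | each) = Regime R6 0.1, Regime R2 0.0125, Regime R5 0.04, Regime R3 0.12, Regime R4 0.225, Regime R1 0.033.
Unnormalized posteriors (prior × likelihood):
  Regime R6: 0.34 × 0.1 = 0.034
  Regime R2: 0.23 × 0.0125 = 0.002875
  Regime R5: 0.24 × 0.04 = 0.0096
  Regime R3: 0.04 × 0.12 = 0.0048
  Regime R4: 0.09 × 0.225 = 0.02025
  Regime R1: 0.06 × 0.033 = 0.00198
Sum = 0.073505.
Largest term belongs to Regime R6, so Regime R6 is most probable.

Regime R6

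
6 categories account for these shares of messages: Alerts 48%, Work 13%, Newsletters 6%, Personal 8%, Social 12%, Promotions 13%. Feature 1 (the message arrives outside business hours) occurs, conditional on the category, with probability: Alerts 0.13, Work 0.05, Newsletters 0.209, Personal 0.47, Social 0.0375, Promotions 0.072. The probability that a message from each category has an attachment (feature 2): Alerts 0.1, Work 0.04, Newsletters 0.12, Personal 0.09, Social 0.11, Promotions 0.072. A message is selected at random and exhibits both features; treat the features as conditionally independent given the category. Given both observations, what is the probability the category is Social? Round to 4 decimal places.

By Bayes' rule, posterior ∝ prior × likelihood:
  Alerts: 0.48 × 0.13 × 0.1 = 0.00624
  Work: 0.13 × 0.05 × 0.04 = 0.00026
  Newsletters: 0.06 × 0.209 × 0.12 = 0.0015048
  Personal: 0.08 × 0.47 × 0.09 = 0.003384
  Social: 0.12 × 0.0375 × 0.11 = 0.000495
  Promotions: 0.13 × 0.072 × 0.072 = 0.00067392
Normalizing constant = 0.01255772.
P(Social | evidence) = 0.000495 / 0.01255772 ≈ 0.0394.

0.0394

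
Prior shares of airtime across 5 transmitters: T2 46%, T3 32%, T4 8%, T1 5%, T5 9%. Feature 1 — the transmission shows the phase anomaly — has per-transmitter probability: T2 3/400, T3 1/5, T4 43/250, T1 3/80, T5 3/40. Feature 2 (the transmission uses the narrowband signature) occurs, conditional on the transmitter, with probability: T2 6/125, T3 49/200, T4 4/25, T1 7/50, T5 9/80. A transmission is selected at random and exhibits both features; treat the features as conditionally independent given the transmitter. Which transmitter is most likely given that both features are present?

T3

Prior × likelihood for each hypothesis:
  T2: 0.46 × 0.0075 × 0.048 = 0.0001656
  T3: 0.32 × 0.2 × 0.245 = 0.01568
  T4: 0.08 × 0.172 × 0.16 = 0.0022016
  T1: 0.05 × 0.0375 × 0.14 = 0.0002625
  T5: 0.09 × 0.075 × 0.1125 = 0.000759375
Total = 0.019069075.
Largest term belongs to T3, so T3 is most probable.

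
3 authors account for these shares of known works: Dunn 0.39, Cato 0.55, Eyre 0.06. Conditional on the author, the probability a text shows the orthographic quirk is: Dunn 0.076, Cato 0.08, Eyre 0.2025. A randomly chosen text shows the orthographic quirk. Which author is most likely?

Cato

Compute prior × likelihood for every hypothesis:
  Dunn: 0.39 × 0.076 = 0.02964
  Cato: 0.55 × 0.08 = 0.044
  Eyre: 0.06 × 0.2025 = 0.01215
Total = 0.08579.
Largest term belongs to Cato, so Cato is most probable.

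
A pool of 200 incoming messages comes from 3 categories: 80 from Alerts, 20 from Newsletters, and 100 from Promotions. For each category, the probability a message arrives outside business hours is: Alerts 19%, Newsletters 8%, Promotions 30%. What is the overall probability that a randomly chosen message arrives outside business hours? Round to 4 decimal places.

Unnormalized posteriors (prior × likelihood):
  Alerts: 0.4 × 0.19 = 0.076
  Newsletters: 0.1 × 0.08 = 0.008
  Promotions: 0.5 × 0.3 = 0.15
P(off-hours) = 0.076 + 0.008 + 0.15 = 0.234 → 0.2340.

0.2340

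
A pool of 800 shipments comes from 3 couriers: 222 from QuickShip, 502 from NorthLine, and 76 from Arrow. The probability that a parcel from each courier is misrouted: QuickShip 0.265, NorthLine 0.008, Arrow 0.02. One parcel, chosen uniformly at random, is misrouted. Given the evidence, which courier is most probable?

QuickShip

Prior × likelihood for each hypothesis:
  QuickShip: 0.2775 × 0.265 = 0.0735375
  NorthLine: 0.6275 × 0.008 = 0.00502
  Arrow: 0.095 × 0.02 = 0.0019
Normalizing constant = 0.0804575.
Largest term belongs to QuickShip, so QuickShip is most probable.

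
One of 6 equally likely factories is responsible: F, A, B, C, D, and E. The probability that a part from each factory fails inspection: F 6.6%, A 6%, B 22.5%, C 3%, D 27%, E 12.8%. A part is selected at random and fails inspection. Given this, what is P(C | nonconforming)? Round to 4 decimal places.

With a uniform prior (1/6 each), posterior ∝ likelihood:
  F: 0.066
  A: 0.06
  B: 0.225
  C: 0.03
  D: 0.27
  E: 0.128
Total = 0.779.
P(C | evidence) = 0.03 / 0.779 ≈ 0.0385.

0.0385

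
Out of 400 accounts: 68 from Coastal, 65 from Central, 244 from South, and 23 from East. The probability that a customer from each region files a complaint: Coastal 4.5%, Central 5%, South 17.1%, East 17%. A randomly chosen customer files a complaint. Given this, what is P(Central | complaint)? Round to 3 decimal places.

Prior × likelihood for each hypothesis:
  Coastal: 0.17 × 0.045 = 0.00765
  Central: 0.1625 × 0.05 = 0.008125
  South: 0.61 × 0.171 = 0.10431
  East: 0.0575 × 0.17 = 0.009775
Total = 0.12986.
P(Central | evidence) = 0.008125 / 0.12986 ≈ 0.063.

0.063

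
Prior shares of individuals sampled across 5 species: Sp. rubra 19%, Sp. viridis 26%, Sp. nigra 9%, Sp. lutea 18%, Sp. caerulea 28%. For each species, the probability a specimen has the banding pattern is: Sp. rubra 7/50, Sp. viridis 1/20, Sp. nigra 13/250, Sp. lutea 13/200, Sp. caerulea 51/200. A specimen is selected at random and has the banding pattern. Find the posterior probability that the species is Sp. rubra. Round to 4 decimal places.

0.2088

Unnormalized posteriors (prior × likelihood):
  Sp. rubra: 0.19 × 0.14 = 0.0266
  Sp. viridis: 0.26 × 0.05 = 0.013
  Sp. nigra: 0.09 × 0.052 = 0.00468
  Sp. lutea: 0.18 × 0.065 = 0.0117
  Sp. caerulea: 0.28 × 0.255 = 0.0714
Total = 0.12738.
P(Sp. rubra | evidence) = 0.0266 / 0.12738 ≈ 0.2088.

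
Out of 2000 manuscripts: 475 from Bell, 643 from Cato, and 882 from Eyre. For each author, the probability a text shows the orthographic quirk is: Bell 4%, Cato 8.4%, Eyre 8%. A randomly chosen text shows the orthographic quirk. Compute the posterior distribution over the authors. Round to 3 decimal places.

By Bayes' rule, posterior ∝ prior × likelihood:
  Bell: 0.2375 × 0.04 = 0.0095
  Cato: 0.3215 × 0.084 = 0.027006
  Eyre: 0.441 × 0.08 = 0.03528
Total = 0.071786.
P(Bell | quirk) = 0.0095/0.071786 ≈ 0.132
P(Cato | quirk) = 0.027006/0.071786 ≈ 0.376
P(Eyre | quirk) = 0.03528/0.071786 ≈ 0.491
(Check: 0.132+0.376+0.491 = 0.999.)

Bell 0.132, Cato 0.376, Eyre 0.491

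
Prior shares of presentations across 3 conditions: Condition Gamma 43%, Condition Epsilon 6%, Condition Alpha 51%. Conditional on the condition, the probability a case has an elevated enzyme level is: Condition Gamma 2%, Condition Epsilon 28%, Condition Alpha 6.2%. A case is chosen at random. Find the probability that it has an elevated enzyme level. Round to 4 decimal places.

0.0570

Compute prior × likelihood for every hypothesis:
  Condition Gamma: 0.43 × 0.02 = 0.0086
  Condition Epsilon: 0.06 × 0.28 = 0.0168
  Condition Alpha: 0.51 × 0.062 = 0.03162
P(elevated) = 0.0086 + 0.0168 + 0.03162 = 0.05702 → 0.0570.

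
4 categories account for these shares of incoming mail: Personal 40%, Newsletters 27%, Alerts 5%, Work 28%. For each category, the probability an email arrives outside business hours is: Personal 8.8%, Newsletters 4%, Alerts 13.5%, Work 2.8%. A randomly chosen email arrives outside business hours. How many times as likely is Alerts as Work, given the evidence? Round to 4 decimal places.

Unnormalized posteriors (prior × likelihood):
  Personal: 0.4 × 0.088 = 0.0352
  Newsletters: 0.27 × 0.04 = 0.0108
  Alerts: 0.05 × 0.135 = 0.00675
  Work: 0.28 × 0.028 = 0.00784
Total = 0.06059.
The ratio is 0.00675 / 0.00784 (the normalizer cancels) = 0.8610.

0.8610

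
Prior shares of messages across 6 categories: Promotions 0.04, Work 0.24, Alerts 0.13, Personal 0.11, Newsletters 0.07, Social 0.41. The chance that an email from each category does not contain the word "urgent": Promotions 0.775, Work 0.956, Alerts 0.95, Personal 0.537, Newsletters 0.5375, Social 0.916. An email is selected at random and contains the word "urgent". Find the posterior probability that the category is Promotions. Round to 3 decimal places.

Taking complements, P(urgent-flag | each) = Promotions 0.225, Work 0.044, Alerts 0.05, Personal 0.463, Newsletters 0.4625, Social 0.084.
By Bayes' rule, posterior ∝ prior × likelihood:
  Promotions: 0.04 × 0.225 = 0.009
  Work: 0.24 × 0.044 = 0.01056
  Alerts: 0.13 × 0.05 = 0.0065
  Personal: 0.11 × 0.463 = 0.05093
  Newsletters: 0.07 × 0.4625 = 0.032375
  Social: 0.41 × 0.084 = 0.03444
Normalizing constant = 0.143805.
P(Promotions | evidence) = 0.009 / 0.143805 ≈ 0.063.

0.063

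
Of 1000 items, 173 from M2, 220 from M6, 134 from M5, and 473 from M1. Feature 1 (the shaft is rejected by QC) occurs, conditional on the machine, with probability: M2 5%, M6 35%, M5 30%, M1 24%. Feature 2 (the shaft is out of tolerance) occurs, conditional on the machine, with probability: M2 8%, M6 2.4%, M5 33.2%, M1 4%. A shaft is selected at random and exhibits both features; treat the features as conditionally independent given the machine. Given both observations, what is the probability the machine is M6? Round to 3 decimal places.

0.090

Prior × likelihood for each hypothesis:
  M2: 0.173 × 0.05 × 0.08 = 0.000692
  M6: 0.22 × 0.35 × 0.024 = 0.001848
  M5: 0.134 × 0.3 × 0.332 = 0.0133464
  M1: 0.473 × 0.24 × 0.04 = 0.0045408
Sum = 0.0204272.
P(M6 | evidence) = 0.001848 / 0.0204272 ≈ 0.090.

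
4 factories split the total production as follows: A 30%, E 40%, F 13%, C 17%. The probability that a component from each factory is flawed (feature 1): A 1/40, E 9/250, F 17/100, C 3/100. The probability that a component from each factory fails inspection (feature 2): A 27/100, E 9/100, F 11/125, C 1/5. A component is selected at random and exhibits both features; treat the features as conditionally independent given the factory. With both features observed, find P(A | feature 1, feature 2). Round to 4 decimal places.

Compute prior × likelihood for every hypothesis:
  A: 0.3 × 0.025 × 0.27 = 0.002025
  E: 0.4 × 0.036 × 0.09 = 0.001296
  F: 0.13 × 0.17 × 0.088 = 0.0019448
  C: 0.17 × 0.03 × 0.2 = 0.00102
Normalizing constant = 0.0062858.
P(A | evidence) = 0.002025 / 0.0062858 ≈ 0.3222.

0.3222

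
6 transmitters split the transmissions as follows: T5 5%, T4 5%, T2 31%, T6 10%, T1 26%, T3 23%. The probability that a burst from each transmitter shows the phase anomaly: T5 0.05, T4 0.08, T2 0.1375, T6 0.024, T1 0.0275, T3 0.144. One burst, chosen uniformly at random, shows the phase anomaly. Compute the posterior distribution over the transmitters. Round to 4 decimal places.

By Bayes' rule, posterior ∝ prior × likelihood:
  T5: 0.05 × 0.05 = 0.0025
  T4: 0.05 × 0.08 = 0.004
  T2: 0.31 × 0.1375 = 0.042625
  T6: 0.1 × 0.024 = 0.0024
  T1: 0.26 × 0.0275 = 0.00715
  T3: 0.23 × 0.144 = 0.03312
Normalizing constant = 0.091795.
P(T5 | anomaly) = 0.0025/0.091795 ≈ 0.0272
P(T4 | anomaly) = 0.004/0.091795 ≈ 0.0436
P(T2 | anomaly) = 0.042625/0.091795 ≈ 0.4643
P(T6 | anomaly) = 0.0024/0.091795 ≈ 0.0261
P(T1 | anomaly) = 0.00715/0.091795 ≈ 0.0779
P(T3 | anomaly) = 0.03312/0.091795 ≈ 0.3608
(Check: 0.0272+0.0436+0.4643+0.0261+0.0779+0.3608 = 0.9999.)

T5 0.0272, T4 0.0436, T2 0.4643, T6 0.0261, T1 0.0779, T3 0.3608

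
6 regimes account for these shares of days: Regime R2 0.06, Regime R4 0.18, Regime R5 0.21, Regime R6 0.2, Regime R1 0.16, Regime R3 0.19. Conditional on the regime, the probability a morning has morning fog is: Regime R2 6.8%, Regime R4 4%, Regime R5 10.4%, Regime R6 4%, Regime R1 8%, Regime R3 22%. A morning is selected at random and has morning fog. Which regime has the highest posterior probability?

Regime R3

By Bayes' rule, posterior ∝ prior × likelihood:
  Regime R2: 0.06 × 0.068 = 0.00408
  Regime R4: 0.18 × 0.04 = 0.0072
  Regime R5: 0.21 × 0.104 = 0.02184
  Regime R6: 0.2 × 0.04 = 0.008
  Regime R1: 0.16 × 0.08 = 0.0128
  Regime R3: 0.19 × 0.22 = 0.0418
Total = 0.09572.
Largest term belongs to Regime R3, so Regime R3 is most probable.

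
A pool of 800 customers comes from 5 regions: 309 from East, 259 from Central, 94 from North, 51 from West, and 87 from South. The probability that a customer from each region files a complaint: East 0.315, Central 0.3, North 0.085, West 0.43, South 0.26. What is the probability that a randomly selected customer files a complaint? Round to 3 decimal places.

Prior × likelihood for each hypothesis:
  East: 0.38625 × 0.315 = 0.12166875
  Central: 0.32375 × 0.3 = 0.097125
  North: 0.1175 × 0.085 = 0.0099875
  West: 0.06375 × 0.43 = 0.0274125
  South: 0.10875 × 0.26 = 0.028275
P(complaint) = 0.12166875 + 0.097125 + 0.0099875 + 0.0274125 + 0.028275 = 0.28446875 → 0.284.

0.284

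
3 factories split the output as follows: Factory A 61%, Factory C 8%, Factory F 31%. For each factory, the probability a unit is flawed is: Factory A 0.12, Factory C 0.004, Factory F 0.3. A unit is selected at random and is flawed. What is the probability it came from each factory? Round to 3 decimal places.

Compute prior × likelihood for every hypothesis:
  Factory A: 0.61 × 0.12 = 0.0732
  Factory C: 0.08 × 0.004 = 0.00032
  Factory F: 0.31 × 0.3 = 0.093
Total = 0.16652.
P(Factory A | flawed) = 0.0732/0.16652 ≈ 0.440
P(Factory C | flawed) = 0.00032/0.16652 ≈ 0.002
P(Factory F | flawed) = 0.093/0.16652 ≈ 0.558

Factory A 0.440, Factory C 0.002, Factory F 0.558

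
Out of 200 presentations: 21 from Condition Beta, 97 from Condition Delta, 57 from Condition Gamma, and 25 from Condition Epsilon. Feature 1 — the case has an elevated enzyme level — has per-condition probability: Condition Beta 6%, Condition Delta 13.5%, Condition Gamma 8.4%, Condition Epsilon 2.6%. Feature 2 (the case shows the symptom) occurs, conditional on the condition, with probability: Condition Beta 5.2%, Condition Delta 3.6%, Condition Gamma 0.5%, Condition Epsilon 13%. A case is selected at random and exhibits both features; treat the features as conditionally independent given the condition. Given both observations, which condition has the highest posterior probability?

Unnormalized posteriors (prior × likelihood):
  Condition Beta: 0.105 × 0.06 × 0.052 = 0.0003276
  Condition Delta: 0.485 × 0.135 × 0.036 = 0.0023571
  Condition Gamma: 0.285 × 0.084 × 0.005 = 0.0001197
  Condition Epsilon: 0.125 × 0.026 × 0.13 = 0.0004225
Normalizing constant = 0.0032269.
Largest term belongs to Condition Delta, so Condition Delta is most probable.

Condition Delta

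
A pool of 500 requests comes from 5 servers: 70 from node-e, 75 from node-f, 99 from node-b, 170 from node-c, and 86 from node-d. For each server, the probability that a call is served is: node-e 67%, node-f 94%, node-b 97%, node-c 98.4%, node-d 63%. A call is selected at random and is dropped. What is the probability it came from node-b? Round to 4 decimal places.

0.0456

Taking complements, P(dropped | each) = node-e 0.33, node-f 0.06, node-b 0.03, node-c 0.016, node-d 0.37.
Prior × likelihood for each hypothesis:
  node-e: 0.14 × 0.33 = 0.0462
  node-f: 0.15 × 0.06 = 0.009
  node-b: 0.198 × 0.03 = 0.00594
  node-c: 0.34 × 0.016 = 0.00544
  node-d: 0.172 × 0.37 = 0.06364
Sum = 0.13022.
P(node-b | evidence) = 0.00594 / 0.13022 ≈ 0.0456.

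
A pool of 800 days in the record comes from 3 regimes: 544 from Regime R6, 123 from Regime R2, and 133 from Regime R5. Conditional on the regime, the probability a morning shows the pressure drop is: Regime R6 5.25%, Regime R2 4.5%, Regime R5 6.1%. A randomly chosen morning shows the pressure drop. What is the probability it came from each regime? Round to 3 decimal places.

Regime R6 0.677, Regime R2 0.131, Regime R5 0.192

Unnormalized posteriors (prior × likelihood):
  Regime R6: 0.68 × 0.0525 = 0.0357
  Regime R2: 0.15375 × 0.045 = 0.00691875
  Regime R5: 0.16625 × 0.061 = 0.01014125
Total = 0.05276.
P(Regime R6 | drop) = 0.0357/0.05276 ≈ 0.677
P(Regime R2 | drop) = 0.00691875/0.05276 ≈ 0.131
P(Regime R5 | drop) = 0.01014125/0.05276 ≈ 0.192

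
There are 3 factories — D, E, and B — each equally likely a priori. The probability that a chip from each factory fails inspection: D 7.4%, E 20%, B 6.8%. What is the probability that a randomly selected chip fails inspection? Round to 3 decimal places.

With a uniform prior (1/3 each), posterior ∝ likelihood:
  D: 0.074
  E: 0.2
  B: 0.068
P(nonconforming) = (1/3) × (0.074 + 0.2 + 0.068) = 0.342/3 ≈ 0.114.

0.114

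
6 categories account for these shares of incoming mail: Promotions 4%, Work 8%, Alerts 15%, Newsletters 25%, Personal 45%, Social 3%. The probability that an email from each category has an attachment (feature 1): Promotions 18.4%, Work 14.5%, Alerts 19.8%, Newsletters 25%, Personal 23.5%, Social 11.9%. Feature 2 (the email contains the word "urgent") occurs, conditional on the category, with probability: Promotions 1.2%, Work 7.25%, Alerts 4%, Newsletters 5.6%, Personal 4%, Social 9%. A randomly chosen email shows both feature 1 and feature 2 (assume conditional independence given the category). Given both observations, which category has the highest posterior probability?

Unnormalized posteriors (prior × likelihood):
  Promotions: 0.04 × 0.184 × 0.012 = 0.00008832
  Work: 0.08 × 0.145 × 0.0725 = 0.000841
  Alerts: 0.15 × 0.198 × 0.04 = 0.001188
  Newsletters: 0.25 × 0.25 × 0.056 = 0.0035
  Personal: 0.45 × 0.235 × 0.04 = 0.00423
  Social: 0.03 × 0.119 × 0.09 = 0.0003213
Total = 0.01016862.
Largest term belongs to Personal, so Personal is most probable.

Personal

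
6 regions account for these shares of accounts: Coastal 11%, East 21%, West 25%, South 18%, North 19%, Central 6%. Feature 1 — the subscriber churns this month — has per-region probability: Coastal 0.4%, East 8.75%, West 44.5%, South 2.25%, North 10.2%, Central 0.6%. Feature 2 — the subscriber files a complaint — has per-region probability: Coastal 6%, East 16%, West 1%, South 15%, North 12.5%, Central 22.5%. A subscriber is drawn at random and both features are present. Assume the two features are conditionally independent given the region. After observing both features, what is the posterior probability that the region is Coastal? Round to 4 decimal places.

Compute prior × likelihood for every hypothesis:
  Coastal: 0.11 × 0.004 × 0.06 = 0.0000264
  East: 0.21 × 0.0875 × 0.16 = 0.00294
  West: 0.25 × 0.445 × 0.01 = 0.0011125
  South: 0.18 × 0.0225 × 0.15 = 0.0006075
  North: 0.19 × 0.102 × 0.125 = 0.0024225
  Central: 0.06 × 0.006 × 0.225 = 0.000081
Sum = 0.0071899.
P(Coastal | evidence) = 0.0000264 / 0.0071899 ≈ 0.0037.

0.0037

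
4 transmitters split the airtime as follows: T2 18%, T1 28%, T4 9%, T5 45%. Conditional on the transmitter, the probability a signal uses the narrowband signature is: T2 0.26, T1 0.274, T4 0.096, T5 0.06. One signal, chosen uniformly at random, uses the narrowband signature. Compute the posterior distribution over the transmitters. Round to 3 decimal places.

T2 0.294, T1 0.482, T4 0.054, T5 0.170

By Bayes' rule, posterior ∝ prior × likelihood:
  T2: 0.18 × 0.26 = 0.0468
  T1: 0.28 × 0.274 = 0.07672
  T4: 0.09 × 0.096 = 0.00864
  T5: 0.45 × 0.06 = 0.027
Normalizing constant = 0.15916.
P(T2 | narrowband) = 0.0468/0.15916 ≈ 0.294
P(T1 | narrowband) = 0.07672/0.15916 ≈ 0.482
P(T4 | narrowband) = 0.00864/0.15916 ≈ 0.054
P(T5 | narrowband) = 0.027/0.15916 ≈ 0.170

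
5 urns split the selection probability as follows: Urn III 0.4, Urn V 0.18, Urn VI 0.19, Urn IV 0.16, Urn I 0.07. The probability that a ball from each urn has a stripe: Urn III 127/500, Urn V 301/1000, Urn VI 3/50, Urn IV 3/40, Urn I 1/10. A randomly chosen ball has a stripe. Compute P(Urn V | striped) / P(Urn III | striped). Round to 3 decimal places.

0.533

Unnormalized posteriors (prior × likelihood):
  Urn III: 0.4 × 0.254 = 0.1016
  Urn V: 0.18 × 0.301 = 0.05418
  Urn VI: 0.19 × 0.06 = 0.0114
  Urn IV: 0.16 × 0.075 = 0.012
  Urn I: 0.07 × 0.1 = 0.007
Normalizing constant = 0.18618.
The ratio is 0.05418 / 0.1016 (the normalizer cancels) = 0.533.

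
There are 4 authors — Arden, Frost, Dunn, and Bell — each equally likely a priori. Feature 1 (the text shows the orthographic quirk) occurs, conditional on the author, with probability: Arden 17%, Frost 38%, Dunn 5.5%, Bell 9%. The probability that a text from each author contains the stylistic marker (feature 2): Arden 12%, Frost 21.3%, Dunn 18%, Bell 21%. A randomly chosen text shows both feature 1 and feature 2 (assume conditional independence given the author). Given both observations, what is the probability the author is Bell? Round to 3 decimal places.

0.145

Since the prior is uniform, the posterior is proportional to the likelihood:
  Arden: 0.17 × 0.12 = 0.0204
  Frost: 0.38 × 0.213 = 0.08094
  Dunn: 0.055 × 0.18 = 0.0099
  Bell: 0.09 × 0.21 = 0.0189
Normalizing constant = 0.13014.
P(Bell | evidence) = 0.0189 / 0.13014 ≈ 0.145.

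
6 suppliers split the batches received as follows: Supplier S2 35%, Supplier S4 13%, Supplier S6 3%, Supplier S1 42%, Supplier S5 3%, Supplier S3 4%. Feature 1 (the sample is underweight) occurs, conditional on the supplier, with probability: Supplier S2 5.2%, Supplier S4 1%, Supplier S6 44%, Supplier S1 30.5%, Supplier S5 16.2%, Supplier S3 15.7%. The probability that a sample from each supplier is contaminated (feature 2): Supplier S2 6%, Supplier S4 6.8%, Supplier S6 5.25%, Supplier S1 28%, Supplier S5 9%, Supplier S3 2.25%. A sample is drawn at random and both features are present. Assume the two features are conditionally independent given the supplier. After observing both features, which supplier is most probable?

Compute prior × likelihood for every hypothesis:
  Supplier S2: 0.35 × 0.052 × 0.06 = 0.001092
  Supplier S4: 0.13 × 0.01 × 0.068 = 0.0000884
  Supplier S6: 0.03 × 0.44 × 0.0525 = 0.000693
  Supplier S1: 0.42 × 0.305 × 0.28 = 0.035868
  Supplier S5: 0.03 × 0.162 × 0.09 = 0.0004374
  Supplier S3: 0.04 × 0.157 × 0.0225 = 0.0001413
Normalizing constant = 0.0383201.
Largest term belongs to Supplier S1, so Supplier S1 is most probable.

Supplier S1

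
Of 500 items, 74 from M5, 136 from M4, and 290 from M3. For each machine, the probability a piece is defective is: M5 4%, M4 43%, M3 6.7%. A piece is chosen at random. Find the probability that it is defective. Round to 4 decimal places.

0.1617

Unnormalized posteriors (prior × likelihood):
  M5: 0.148 × 0.04 = 0.00592
  M4: 0.272 × 0.43 = 0.11696
  M3: 0.58 × 0.067 = 0.03886
P(defective) = 0.00592 + 0.11696 + 0.03886 = 0.16174 → 0.1617.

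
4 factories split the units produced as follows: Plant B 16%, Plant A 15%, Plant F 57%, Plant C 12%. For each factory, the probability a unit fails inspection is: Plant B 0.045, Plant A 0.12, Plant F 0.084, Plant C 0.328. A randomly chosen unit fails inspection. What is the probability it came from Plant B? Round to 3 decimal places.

Compute prior × likelihood for every hypothesis:
  Plant B: 0.16 × 0.045 = 0.0072
  Plant A: 0.15 × 0.12 = 0.018
  Plant F: 0.57 × 0.084 = 0.04788
  Plant C: 0.12 × 0.328 = 0.03936
Total = 0.11244.
P(Plant B | evidence) = 0.0072 / 0.11244 ≈ 0.064.

0.064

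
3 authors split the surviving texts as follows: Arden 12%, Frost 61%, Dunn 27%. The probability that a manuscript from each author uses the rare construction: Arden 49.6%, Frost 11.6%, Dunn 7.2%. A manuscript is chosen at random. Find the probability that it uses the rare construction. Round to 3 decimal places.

0.150

Prior × likelihood for each hypothesis:
  Arden: 0.12 × 0.496 = 0.05952
  Frost: 0.61 × 0.116 = 0.07076
  Dunn: 0.27 × 0.072 = 0.01944
P(rare-form) = 0.05952 + 0.07076 + 0.01944 = 0.14972 → 0.150.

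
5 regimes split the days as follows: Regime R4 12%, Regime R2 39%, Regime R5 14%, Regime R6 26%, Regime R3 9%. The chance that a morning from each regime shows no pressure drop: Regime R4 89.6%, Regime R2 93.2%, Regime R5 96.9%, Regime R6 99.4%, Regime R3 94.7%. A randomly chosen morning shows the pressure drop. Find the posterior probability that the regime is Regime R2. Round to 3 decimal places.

Taking complements, P(drop | each) = Regime R4 0.104, Regime R2 0.068, Regime R5 0.031, Regime R6 0.006, Regime R3 0.053.
Unnormalized posteriors (prior × likelihood):
  Regime R4: 0.12 × 0.104 = 0.01248
  Regime R2: 0.39 × 0.068 = 0.02652
  Regime R5: 0.14 × 0.031 = 0.00434
  Regime R6: 0.26 × 0.006 = 0.00156
  Regime R3: 0.09 × 0.053 = 0.00477
Normalizing constant = 0.04967.
P(Regime R2 | evidence) = 0.02652 / 0.04967 ≈ 0.534.

0.534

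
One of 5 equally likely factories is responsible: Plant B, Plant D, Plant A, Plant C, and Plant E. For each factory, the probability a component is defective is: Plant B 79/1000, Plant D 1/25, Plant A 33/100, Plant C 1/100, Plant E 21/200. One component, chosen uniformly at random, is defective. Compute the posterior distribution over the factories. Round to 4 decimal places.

Plant B 0.1401, Plant D 0.0709, Plant A 0.5851, Plant C 0.0177, Plant E 0.1862

With a uniform prior (1/5 each), posterior ∝ likelihood:
  Plant B: 0.079
  Plant D: 0.04
  Plant A: 0.33
  Plant C: 0.01
  Plant E: 0.105
Normalizing constant = 0.564.
P(Plant B | defective) = 0.079/0.564 ≈ 0.1401
P(Plant D | defective) = 0.04/0.564 ≈ 0.0709
P(Plant A | defective) = 0.33/0.564 ≈ 0.5851
P(Plant C | defective) = 0.01/0.564 ≈ 0.0177
P(Plant E | defective) = 0.105/0.564 ≈ 0.1862
(Check: 0.1401+0.0709+0.5851+0.0177+0.1862 = 1.0000.)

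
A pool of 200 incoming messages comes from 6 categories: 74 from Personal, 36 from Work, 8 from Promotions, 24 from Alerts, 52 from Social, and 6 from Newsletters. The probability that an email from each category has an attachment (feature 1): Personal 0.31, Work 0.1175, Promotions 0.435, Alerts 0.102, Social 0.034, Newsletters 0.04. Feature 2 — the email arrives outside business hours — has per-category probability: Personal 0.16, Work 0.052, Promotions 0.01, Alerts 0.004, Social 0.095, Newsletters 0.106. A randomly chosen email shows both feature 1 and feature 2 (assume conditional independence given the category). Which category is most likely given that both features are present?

Compute prior × likelihood for every hypothesis:
  Personal: 0.37 × 0.31 × 0.16 = 0.018352
  Work: 0.18 × 0.1175 × 0.052 = 0.0010998
  Promotions: 0.04 × 0.435 × 0.01 = 0.000174
  Alerts: 0.12 × 0.102 × 0.004 = 0.00004896
  Social: 0.26 × 0.034 × 0.095 = 0.0008398
  Newsletters: 0.03 × 0.04 × 0.106 = 0.0001272
Normalizing constant = 0.02064176.
Largest term belongs to Personal, so Personal is most probable.

Personal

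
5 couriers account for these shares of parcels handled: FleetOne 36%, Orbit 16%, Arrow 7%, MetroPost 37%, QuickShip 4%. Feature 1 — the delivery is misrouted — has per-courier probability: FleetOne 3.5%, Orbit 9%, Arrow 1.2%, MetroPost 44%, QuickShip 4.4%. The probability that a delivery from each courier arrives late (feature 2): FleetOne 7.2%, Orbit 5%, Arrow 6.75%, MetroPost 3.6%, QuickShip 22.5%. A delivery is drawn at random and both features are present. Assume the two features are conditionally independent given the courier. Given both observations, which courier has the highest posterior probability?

MetroPost

Unnormalized posteriors (prior × likelihood):
  FleetOne: 0.36 × 0.035 × 0.072 = 0.0009072
  Orbit: 0.16 × 0.09 × 0.05 = 0.00072
  Arrow: 0.07 × 0.012 × 0.0675 = 0.0000567
  MetroPost: 0.37 × 0.44 × 0.036 = 0.0058608
  QuickShip: 0.04 × 0.044 × 0.225 = 0.000396
Normalizing constant = 0.0079407.
Largest term belongs to MetroPost, so MetroPost is most probable.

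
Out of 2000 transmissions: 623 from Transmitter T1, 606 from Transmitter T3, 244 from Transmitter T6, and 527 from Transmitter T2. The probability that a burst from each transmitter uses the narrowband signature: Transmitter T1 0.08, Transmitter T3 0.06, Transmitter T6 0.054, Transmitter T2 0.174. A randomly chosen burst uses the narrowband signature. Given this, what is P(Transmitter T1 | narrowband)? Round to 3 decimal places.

Compute prior × likelihood for every hypothesis:
  Transmitter T1: 0.3115 × 0.08 = 0.02492
  Transmitter T3: 0.303 × 0.06 = 0.01818
  Transmitter T6: 0.122 × 0.054 = 0.006588
  Transmitter T2: 0.2635 × 0.174 = 0.045849
Total = 0.095537.
P(Transmitter T1 | evidence) = 0.02492 / 0.095537 ≈ 0.261.

0.261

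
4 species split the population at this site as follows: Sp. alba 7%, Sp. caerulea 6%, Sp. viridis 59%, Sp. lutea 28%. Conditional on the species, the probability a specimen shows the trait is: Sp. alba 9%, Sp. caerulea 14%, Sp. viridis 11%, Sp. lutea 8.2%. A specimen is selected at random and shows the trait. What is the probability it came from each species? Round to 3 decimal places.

Sp. alba 0.061, Sp. caerulea 0.082, Sp. viridis 0.633, Sp. lutea 0.224

Compute prior × likelihood for every hypothesis:
  Sp. alba: 0.07 × 0.09 = 0.0063
  Sp. caerulea: 0.06 × 0.14 = 0.0084
  Sp. viridis: 0.59 × 0.11 = 0.0649
  Sp. lutea: 0.28 × 0.082 = 0.02296
Sum = 0.10256.
P(Sp. alba | trait) = 0.0063/0.10256 ≈ 0.061
P(Sp. caerulea | trait) = 0.0084/0.10256 ≈ 0.082
P(Sp. viridis | trait) = 0.0649/0.10256 ≈ 0.633
P(Sp. lutea | trait) = 0.02296/0.10256 ≈ 0.224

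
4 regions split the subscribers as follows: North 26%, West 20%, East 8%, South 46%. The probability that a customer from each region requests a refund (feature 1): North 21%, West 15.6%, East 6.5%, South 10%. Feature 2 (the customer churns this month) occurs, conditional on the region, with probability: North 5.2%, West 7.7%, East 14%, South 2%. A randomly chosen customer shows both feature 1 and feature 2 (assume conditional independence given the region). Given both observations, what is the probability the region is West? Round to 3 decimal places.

0.349

Unnormalized posteriors (prior × likelihood):
  North: 0.26 × 0.21 × 0.052 = 0.0028392
  West: 0.2 × 0.156 × 0.077 = 0.0024024
  East: 0.08 × 0.065 × 0.14 = 0.000728
  South: 0.46 × 0.1 × 0.02 = 0.00092
Total = 0.0068896.
P(West | evidence) = 0.0024024 / 0.0068896 ≈ 0.349.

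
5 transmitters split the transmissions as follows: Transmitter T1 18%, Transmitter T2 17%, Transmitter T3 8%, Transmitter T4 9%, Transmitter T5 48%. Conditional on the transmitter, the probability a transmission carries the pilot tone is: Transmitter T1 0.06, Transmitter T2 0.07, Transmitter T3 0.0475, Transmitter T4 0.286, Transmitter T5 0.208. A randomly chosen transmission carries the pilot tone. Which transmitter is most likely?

Transmitter T5

Compute prior × likelihood for every hypothesis:
  Transmitter T1: 0.18 × 0.06 = 0.0108
  Transmitter T2: 0.17 × 0.07 = 0.0119
  Transmitter T3: 0.08 × 0.0475 = 0.0038
  Transmitter T4: 0.09 × 0.286 = 0.02574
  Transmitter T5: 0.48 × 0.208 = 0.09984
Sum = 0.15208.
Largest term belongs to Transmitter T5, so Transmitter T5 is most probable.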